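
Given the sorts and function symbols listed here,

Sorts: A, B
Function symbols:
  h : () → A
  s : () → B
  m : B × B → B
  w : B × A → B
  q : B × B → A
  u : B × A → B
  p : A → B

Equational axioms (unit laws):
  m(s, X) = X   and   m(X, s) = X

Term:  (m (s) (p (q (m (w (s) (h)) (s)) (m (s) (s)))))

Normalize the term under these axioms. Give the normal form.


1. (m (s) (p (q (m (w (s) (h)) (s)) (m (s) (s)))))  →  (p (q (m (w (s) (h)) (s)) (m (s) (s))))
2. (p (q (m (w (s) (h)) (s)) (m (s) (s))))  →  (p (q (w (s) (h)) (m (s) (s))))
3. (p (q (w (s) (h)) (m (s) (s))))  →  (p (q (w (s) (h)) (s)))

normal form = (p (q (w (s) (h)) (s)))


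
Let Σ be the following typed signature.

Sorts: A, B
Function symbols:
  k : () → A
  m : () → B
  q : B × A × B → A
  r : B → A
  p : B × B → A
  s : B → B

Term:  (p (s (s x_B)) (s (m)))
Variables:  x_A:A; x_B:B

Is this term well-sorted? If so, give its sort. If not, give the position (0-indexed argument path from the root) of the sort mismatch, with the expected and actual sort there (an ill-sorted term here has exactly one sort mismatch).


well-sorted; sort = A

      x_B : B
    (s x_B) : B
  (s (s x_B)) : B
    (m) : B
  (s (m)) : B
(p (s (s x_B)) (s (m))) : A


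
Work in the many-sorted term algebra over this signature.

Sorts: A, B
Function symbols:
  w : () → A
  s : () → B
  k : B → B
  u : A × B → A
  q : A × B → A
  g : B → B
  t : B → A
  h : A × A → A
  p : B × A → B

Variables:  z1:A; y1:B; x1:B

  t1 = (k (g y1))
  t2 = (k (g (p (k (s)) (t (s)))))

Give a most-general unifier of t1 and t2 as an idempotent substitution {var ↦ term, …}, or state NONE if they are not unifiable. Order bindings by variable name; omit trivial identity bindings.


{y1 ↦ (p (k (s)) (t (s)))}


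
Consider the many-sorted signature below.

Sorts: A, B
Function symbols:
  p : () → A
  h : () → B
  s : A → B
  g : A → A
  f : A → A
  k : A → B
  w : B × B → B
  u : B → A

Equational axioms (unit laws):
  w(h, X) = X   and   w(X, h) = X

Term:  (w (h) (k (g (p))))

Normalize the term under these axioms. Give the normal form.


normal form = (k (g (p)))

1. (w (h) (k (g (p))))  →  (k (g (p)))


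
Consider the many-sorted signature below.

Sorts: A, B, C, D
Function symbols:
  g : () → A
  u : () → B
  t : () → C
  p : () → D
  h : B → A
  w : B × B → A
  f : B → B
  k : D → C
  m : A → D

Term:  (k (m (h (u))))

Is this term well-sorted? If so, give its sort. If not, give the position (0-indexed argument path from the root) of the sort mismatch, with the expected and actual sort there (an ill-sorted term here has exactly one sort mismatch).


well-sorted; sort = C

      (u) : B
    (h (u)) : A
  (m (h (u))) : D
(k (m (h (u)))) : C


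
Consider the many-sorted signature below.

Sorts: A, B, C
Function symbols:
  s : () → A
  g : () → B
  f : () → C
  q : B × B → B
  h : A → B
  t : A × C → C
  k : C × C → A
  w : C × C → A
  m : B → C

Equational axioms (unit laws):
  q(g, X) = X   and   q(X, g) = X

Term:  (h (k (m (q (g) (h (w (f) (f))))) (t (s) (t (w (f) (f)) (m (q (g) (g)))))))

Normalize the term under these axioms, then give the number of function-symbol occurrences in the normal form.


size = 15

1. (h (k (m (q (g) (h (w (f) (f))))) (t (s) (t (w (f) (f)) (m (q (g) (g)))))))  →  (h (k (m (h (w (f) (f)))) (t (s) (t (w (f) (f)) (m (q (g) (g)))))))
2. (h (k (m (h (w (f) (f)))) (t (s) (t (w (f) (f)) (m (q (g) (g)))))))  →  (h (k (m (h (w (f) (f)))) (t (s) (t (w (f) (f)) (m (g))))))
normal form: (h (k (m (h (w (f) (f)))) (t (s) (t (w (f) (f)) (m (g))))))


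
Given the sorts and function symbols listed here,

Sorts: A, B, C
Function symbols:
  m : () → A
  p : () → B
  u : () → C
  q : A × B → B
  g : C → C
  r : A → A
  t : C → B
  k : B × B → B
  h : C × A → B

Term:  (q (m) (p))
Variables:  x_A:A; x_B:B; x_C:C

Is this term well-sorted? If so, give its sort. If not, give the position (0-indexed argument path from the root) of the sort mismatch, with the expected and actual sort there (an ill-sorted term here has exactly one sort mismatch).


  (m) : A
  (p) : B
(q (m) (p)) : B

well-sorted; sort = B


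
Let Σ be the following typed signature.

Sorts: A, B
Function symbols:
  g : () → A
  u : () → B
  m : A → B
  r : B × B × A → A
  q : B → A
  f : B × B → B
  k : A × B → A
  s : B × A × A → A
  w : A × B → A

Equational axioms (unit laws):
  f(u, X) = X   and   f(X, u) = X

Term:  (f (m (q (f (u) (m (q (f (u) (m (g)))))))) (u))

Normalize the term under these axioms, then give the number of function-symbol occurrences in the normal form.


1. (f (m (q (f (u) (m (q (f (u) (m (g)))))))) (u))  →  (m (q (f (u) (m (q (f (u) (m (g))))))))
2. (m (q (f (u) (m (q (f (u) (m (g))))))))  →  (m (q (m (q (f (u) (m (g)))))))
3. (m (q (m (q (f (u) (m (g)))))))  →  (m (q (m (q (m (g))))))
normal form: (m (q (m (q (m (g))))))

size = 6


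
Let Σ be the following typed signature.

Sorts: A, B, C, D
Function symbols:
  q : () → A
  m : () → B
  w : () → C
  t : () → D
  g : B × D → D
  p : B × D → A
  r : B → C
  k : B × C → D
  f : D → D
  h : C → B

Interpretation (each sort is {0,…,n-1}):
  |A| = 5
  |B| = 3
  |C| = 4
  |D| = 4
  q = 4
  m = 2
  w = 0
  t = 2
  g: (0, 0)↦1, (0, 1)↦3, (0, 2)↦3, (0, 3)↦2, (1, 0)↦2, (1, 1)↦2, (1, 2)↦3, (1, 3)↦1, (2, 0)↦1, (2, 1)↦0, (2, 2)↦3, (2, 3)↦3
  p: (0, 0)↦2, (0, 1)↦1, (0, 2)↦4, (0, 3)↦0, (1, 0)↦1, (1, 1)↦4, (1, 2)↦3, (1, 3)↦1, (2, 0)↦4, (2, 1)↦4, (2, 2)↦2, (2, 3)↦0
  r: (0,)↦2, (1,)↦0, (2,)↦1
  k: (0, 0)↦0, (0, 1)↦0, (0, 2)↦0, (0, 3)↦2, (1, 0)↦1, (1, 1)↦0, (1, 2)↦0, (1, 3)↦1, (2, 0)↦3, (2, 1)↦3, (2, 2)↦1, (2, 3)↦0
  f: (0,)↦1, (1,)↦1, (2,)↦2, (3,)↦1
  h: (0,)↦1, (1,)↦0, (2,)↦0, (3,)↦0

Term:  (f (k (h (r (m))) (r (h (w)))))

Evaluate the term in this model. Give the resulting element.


value = 1

  m = 2
  (r (m)) = r(2,) = 1
  (h (r (m))) = h(1,) = 0
  w = 0
  (h (w)) = h(0,) = 1
  (r (h (w))) = r(1,) = 0
  (k (h (r (m))) (r (h (w)))) = k(0, 0) = 0
  (f (k (h (r (m))) (r (h (w))))) = f(0,) = 1


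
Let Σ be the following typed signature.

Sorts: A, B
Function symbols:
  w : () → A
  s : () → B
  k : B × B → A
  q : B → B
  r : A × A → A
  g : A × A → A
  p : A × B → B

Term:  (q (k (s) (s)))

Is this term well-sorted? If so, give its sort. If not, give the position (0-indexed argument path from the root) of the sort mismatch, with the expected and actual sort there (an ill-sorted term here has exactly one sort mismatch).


    (s) : B
    (s) : B
  (k (s) (s)) : A
(q (k (s) (s))) : ✗ arg 0 at [0] has sort A, expected B

ill-sorted at position [0]: expected B, got A


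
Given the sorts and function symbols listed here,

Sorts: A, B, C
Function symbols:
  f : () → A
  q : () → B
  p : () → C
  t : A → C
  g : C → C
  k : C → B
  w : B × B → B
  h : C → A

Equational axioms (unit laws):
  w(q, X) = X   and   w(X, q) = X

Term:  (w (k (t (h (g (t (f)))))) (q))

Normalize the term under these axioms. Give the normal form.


normal form = (k (t (h (g (t (f))))))

1. (w (k (t (h (g (t (f)))))) (q))  →  (k (t (h (g (t (f))))))


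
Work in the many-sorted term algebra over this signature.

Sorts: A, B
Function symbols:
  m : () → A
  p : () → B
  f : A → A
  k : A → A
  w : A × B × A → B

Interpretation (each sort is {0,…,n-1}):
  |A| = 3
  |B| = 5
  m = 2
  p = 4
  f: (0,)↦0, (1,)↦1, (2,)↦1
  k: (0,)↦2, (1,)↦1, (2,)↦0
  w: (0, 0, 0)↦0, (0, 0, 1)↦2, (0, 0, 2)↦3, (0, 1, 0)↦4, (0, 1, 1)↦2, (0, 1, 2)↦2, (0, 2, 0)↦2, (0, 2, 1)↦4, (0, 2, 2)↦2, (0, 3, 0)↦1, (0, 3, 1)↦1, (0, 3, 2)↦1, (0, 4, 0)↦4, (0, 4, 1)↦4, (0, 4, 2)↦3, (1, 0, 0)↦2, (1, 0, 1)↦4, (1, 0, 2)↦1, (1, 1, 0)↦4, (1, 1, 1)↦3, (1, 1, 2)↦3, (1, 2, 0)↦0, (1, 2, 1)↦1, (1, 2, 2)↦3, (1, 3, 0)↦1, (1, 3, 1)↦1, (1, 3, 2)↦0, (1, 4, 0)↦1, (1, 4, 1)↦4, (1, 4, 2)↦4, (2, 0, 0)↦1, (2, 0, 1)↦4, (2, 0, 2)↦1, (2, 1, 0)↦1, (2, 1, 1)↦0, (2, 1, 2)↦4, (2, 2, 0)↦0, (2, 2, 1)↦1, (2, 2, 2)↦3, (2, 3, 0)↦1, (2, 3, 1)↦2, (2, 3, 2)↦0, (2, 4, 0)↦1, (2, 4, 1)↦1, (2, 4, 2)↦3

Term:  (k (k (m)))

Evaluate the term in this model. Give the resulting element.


  m = 2
  (k (m)) = k(2,) = 0
  (k (k (m))) = k(0,) = 2

value = 2


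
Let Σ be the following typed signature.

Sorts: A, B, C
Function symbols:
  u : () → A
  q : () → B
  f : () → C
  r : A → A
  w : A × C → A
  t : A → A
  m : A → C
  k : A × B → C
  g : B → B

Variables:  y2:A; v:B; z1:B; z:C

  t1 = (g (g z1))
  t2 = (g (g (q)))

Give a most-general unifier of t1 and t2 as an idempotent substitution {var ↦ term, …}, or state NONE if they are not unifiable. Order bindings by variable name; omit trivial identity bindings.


{z1 ↦ (q)}


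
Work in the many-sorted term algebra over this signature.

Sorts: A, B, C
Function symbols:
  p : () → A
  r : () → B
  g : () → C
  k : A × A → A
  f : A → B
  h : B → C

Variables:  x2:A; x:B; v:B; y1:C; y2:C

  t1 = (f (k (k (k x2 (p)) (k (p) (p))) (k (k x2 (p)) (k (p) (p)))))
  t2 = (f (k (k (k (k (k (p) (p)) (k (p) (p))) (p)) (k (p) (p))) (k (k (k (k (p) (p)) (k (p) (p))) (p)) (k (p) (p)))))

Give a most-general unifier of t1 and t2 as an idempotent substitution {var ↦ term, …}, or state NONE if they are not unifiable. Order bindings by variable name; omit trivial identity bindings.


{x2 ↦ (k (k (p) (p)) (k (p) (p)))}


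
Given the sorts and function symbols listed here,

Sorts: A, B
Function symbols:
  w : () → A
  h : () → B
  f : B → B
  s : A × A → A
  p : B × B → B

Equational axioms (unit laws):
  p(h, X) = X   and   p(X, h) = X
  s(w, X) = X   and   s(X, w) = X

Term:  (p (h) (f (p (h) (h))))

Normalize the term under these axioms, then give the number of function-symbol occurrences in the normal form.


1. (p (h) (f (p (h) (h))))  →  (f (p (h) (h)))
2. (f (p (h) (h)))  →  (f (h))
normal form: (f (h))

size = 2


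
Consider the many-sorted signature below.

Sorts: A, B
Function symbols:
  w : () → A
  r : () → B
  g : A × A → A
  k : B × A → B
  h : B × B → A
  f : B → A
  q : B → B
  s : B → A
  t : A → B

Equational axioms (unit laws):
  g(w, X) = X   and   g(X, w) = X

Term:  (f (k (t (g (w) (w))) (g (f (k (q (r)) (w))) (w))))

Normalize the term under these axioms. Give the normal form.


normal form = (f (k (t (w)) (f (k (q (r)) (w)))))

1. (f (k (t (g (w) (w))) (g (f (k (q (r)) (w))) (w))))  →  (f (k (t (w)) (g (f (k (q (r)) (w))) (w))))
2. (f (k (t (w)) (g (f (k (q (r)) (w))) (w))))  →  (f (k (t (w)) (f (k (q (r)) (w)))))


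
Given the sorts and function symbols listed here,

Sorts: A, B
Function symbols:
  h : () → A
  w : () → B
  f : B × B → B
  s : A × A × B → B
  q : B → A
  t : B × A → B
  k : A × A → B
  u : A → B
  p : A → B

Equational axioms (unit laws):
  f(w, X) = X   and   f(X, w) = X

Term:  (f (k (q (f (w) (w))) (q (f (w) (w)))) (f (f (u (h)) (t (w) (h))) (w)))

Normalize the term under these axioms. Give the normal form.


normal form = (f (k (q (w)) (q (w))) (f (u (h)) (t (w) (h))))

1. (f (k (q (f (w) (w))) (q (f (w) (w)))) (f (f (u (h)) (t (w) (h))) (w)))  →  (f (k (q (w)) (q (f (w) (w)))) (f (f (u (h)) (t (w) (h))) (w)))
2. (f (k (q (w)) (q (f (w) (w)))) (f (f (u (h)) (t (w) (h))) (w)))  →  (f (k (q (w)) (q (w))) (f (f (u (h)) (t (w) (h))) (w)))
3. (f (k (q (w)) (q (w))) (f (f (u (h)) (t (w) (h))) (w)))  →  (f (k (q (w)) (q (w))) (f (u (h)) (t (w) (h))))


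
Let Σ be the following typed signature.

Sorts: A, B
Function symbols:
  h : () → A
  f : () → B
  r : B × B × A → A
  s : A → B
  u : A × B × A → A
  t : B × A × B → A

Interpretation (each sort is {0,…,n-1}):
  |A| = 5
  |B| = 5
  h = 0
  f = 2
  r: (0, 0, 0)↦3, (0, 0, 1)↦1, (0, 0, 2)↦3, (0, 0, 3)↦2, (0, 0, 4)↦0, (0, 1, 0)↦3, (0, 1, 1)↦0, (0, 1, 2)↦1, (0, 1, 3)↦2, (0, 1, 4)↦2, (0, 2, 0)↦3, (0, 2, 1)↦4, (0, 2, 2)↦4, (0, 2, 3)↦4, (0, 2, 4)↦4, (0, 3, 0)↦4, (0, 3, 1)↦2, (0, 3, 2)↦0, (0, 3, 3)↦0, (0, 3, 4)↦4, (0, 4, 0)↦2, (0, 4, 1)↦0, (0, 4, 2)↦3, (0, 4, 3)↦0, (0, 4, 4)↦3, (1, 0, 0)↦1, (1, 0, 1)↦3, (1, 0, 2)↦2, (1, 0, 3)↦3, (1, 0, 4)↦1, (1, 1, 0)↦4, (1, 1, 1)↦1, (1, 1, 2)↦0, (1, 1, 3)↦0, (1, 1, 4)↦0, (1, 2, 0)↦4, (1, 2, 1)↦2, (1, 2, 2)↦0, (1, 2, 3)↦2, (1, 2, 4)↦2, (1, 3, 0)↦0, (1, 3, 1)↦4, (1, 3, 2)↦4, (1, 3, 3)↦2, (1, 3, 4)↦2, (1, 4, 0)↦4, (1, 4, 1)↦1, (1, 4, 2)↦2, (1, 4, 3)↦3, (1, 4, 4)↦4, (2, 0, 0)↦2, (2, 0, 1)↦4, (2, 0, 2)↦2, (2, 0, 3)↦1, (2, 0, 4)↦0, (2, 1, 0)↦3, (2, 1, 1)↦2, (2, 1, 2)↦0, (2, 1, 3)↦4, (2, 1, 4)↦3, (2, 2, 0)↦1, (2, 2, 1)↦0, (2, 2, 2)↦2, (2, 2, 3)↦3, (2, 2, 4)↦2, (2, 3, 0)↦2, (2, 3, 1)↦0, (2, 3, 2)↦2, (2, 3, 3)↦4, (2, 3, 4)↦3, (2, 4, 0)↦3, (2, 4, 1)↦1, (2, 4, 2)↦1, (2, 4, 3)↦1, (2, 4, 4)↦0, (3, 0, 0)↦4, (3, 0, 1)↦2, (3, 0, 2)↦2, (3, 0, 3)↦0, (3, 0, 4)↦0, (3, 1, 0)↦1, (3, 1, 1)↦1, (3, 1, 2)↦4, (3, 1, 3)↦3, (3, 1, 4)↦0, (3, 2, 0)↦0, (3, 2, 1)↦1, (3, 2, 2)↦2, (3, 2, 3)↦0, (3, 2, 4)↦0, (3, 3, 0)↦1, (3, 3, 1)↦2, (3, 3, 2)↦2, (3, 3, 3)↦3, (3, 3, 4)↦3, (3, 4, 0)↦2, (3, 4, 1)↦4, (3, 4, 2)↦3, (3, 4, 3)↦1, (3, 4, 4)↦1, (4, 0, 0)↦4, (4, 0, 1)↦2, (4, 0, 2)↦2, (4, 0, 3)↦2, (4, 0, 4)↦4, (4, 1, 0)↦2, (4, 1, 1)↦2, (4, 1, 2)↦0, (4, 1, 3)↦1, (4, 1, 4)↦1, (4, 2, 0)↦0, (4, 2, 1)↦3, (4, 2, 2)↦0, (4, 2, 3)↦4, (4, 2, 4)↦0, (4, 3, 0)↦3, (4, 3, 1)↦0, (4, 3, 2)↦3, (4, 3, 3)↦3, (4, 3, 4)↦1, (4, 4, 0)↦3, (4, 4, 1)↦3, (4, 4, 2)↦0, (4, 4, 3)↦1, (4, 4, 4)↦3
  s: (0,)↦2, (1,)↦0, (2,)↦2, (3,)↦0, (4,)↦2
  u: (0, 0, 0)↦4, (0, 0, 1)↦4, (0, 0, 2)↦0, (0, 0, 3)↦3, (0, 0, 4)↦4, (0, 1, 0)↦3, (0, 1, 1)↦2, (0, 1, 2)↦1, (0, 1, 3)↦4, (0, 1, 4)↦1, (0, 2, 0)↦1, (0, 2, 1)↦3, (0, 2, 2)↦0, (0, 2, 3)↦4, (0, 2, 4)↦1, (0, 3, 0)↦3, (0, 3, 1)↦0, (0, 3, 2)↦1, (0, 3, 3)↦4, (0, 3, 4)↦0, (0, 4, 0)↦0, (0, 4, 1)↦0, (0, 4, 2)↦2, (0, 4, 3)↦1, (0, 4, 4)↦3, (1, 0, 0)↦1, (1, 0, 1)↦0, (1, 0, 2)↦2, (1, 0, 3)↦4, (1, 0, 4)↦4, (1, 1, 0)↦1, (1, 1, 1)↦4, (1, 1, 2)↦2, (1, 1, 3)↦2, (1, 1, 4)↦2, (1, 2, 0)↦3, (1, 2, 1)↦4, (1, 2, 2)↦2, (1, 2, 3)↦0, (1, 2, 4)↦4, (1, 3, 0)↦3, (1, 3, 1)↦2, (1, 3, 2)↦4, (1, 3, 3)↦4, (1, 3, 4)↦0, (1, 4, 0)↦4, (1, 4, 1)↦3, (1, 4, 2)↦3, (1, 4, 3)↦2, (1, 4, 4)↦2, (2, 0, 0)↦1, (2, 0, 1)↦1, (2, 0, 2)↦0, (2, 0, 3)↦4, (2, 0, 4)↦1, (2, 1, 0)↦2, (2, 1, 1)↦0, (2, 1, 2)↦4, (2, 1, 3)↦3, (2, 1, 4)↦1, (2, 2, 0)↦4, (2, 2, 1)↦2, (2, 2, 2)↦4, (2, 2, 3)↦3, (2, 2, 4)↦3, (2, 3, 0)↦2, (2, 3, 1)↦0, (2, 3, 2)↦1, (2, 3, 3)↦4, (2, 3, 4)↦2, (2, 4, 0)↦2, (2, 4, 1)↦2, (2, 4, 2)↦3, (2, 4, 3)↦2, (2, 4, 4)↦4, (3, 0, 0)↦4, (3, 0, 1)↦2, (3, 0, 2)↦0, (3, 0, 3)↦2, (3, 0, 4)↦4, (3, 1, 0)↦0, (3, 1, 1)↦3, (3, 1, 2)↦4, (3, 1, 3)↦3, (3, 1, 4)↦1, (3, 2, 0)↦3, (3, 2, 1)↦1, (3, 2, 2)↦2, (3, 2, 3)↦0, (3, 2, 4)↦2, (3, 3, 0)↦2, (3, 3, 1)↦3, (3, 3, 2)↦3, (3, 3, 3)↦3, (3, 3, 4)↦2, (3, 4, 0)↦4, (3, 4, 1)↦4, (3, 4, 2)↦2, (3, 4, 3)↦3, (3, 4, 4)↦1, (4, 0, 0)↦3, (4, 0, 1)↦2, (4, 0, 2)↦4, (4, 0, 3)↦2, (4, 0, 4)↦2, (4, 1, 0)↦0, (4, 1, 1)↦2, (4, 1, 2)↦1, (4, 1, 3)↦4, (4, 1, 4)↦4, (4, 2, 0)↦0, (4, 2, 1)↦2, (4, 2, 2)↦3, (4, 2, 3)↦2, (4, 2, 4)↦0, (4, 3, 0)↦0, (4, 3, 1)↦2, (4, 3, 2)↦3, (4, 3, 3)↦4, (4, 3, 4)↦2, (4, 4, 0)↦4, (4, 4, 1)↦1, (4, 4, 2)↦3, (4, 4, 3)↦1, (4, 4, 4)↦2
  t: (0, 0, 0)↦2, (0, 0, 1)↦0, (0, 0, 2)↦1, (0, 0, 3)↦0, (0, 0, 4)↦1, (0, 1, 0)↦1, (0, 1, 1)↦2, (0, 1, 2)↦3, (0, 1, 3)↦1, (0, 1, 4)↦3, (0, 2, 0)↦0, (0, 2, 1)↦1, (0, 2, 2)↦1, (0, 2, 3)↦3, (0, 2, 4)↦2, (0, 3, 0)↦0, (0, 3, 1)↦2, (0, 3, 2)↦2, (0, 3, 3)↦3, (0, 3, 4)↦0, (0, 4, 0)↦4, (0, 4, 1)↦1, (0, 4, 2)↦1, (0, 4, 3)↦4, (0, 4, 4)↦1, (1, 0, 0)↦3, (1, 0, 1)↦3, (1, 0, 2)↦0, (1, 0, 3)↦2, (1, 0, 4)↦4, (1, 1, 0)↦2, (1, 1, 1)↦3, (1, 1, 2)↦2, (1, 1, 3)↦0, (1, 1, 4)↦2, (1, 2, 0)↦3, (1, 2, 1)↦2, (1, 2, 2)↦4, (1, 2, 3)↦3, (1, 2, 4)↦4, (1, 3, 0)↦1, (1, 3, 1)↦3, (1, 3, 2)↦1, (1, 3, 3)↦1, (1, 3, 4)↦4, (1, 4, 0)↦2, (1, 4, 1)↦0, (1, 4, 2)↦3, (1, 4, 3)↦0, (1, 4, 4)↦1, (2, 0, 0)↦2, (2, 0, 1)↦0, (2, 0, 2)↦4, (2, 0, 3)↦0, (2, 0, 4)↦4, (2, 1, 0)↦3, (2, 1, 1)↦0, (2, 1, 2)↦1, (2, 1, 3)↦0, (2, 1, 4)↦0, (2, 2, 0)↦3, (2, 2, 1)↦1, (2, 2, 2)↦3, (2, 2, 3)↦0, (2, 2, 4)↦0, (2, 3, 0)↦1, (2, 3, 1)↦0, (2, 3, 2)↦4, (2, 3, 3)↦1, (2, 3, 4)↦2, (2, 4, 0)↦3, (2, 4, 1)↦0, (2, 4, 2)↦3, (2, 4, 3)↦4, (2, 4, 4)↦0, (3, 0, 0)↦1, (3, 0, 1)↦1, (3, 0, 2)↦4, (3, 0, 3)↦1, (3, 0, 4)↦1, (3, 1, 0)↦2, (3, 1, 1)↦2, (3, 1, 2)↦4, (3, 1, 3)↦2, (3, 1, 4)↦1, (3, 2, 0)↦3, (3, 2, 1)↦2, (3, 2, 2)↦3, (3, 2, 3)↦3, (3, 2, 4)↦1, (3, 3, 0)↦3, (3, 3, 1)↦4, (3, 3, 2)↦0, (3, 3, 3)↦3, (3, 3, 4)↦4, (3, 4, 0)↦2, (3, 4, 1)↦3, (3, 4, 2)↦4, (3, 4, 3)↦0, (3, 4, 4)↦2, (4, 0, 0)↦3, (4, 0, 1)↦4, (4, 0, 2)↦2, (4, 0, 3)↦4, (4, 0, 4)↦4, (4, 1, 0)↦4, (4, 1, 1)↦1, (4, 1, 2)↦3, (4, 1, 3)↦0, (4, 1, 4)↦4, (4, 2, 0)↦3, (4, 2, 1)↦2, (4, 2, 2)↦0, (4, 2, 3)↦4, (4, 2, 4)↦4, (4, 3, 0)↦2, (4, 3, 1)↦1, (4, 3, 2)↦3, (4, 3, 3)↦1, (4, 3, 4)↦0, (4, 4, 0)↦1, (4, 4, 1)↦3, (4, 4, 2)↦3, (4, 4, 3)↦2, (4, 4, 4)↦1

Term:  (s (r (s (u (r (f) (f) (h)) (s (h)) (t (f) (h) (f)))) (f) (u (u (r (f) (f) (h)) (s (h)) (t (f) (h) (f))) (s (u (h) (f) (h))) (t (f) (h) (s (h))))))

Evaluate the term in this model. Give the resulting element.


  f = 2
  f = 2
  h = 0
  (r (f) (f) (h)) = r(2, 2, 0) = 1
  h = 0
  (s (h)) = s(0,) = 2
  f = 2
  h = 0
  f = 2
  (t (f) (h) (f)) = t(2, 0, 2) = 4
  (u (r (f) (f) (h)) (s (h)) (t (f) (h) (f))) = u(1, 2, 4) = 4
  (s (u (r (f) (f) (h)) (s (h)) (t (f) (h) (f)))) = s(4,) = 2
  f = 2
  f = 2
  f = 2
  h = 0
  (r (f) (f) (h)) = r(2, 2, 0) = 1
  h = 0
  (s (h)) = s(0,) = 2
  f = 2
  h = 0
  f = 2
  (t (f) (h) (f)) = t(2, 0, 2) = 4
  (u (r (f) (f) (h)) (s (h)) (t (f) (h) (f))) = u(1, 2, 4) = 4
  h = 0
  f = 2
  h = 0
  (u (h) (f) (h)) = u(0, 2, 0) = 1
  (s (u (h) (f) (h))) = s(1,) = 0
  f = 2
  h = 0
  h = 0
  (s (h)) = s(0,) = 2
  (t (f) (h) (s (h))) = t(2, 0, 2) = 4
  (u (u (r (f) (f) (h)) (s (h)) (t (f) (h) (f))) (s (u (h) (f) (h))) (t (f) (h) (s (h)))) = u(4, 0, 4) = 2
  (r (s (u (r (f) (f) (h)) (s (h)) (t (f) (h) (f)))) (f) (u (u (r (f) (f) (h)) (s (h)) (t (f) (h) (f))) (s (u (h) (f) (h))) (t (f) (h) (s (h))))) = r(2, 2, 2) = 2
  (s (r (s (u (r (f) (f) (h)) (s (h)) (t (f) (h) (f)))) (f) (u (u (r (f) (f) (h)) (s (h)) (t (f) (h) (f))) (s (u (h) (f) (h))) (t (f) (h) (s (h)))))) = s(2,) = 2

value = 2


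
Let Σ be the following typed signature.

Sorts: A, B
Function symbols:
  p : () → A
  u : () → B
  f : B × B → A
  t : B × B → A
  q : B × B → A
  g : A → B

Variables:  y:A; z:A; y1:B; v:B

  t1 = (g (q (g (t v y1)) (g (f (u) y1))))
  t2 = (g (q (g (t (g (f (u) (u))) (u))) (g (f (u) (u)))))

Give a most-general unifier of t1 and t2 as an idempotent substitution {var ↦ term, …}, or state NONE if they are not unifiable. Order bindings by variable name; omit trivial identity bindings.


{v ↦ (g (f (u) (u))), y1 ↦ (u)}


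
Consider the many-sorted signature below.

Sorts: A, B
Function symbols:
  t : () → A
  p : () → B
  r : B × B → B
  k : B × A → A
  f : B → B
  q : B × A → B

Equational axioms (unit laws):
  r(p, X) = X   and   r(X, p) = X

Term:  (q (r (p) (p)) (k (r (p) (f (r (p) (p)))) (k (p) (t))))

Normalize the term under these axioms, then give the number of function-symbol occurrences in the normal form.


size = 8

1. (q (r (p) (p)) (k (r (p) (f (r (p) (p)))) (k (p) (t))))  →  (q (p) (k (r (p) (f (r (p) (p)))) (k (p) (t))))
2. (q (p) (k (r (p) (f (r (p) (p)))) (k (p) (t))))  →  (q (p) (k (f (r (p) (p))) (k (p) (t))))
3. (q (p) (k (f (r (p) (p))) (k (p) (t))))  →  (q (p) (k (f (p)) (k (p) (t))))
normal form: (q (p) (k (f (p)) (k (p) (t))))


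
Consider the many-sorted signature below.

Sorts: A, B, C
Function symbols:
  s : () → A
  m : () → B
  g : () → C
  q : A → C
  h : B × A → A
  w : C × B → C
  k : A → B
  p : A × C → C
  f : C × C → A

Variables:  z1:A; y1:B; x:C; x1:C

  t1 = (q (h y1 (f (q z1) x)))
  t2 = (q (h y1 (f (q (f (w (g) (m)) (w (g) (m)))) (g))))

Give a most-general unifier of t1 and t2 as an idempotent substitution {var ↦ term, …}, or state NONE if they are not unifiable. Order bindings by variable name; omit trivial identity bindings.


{x ↦ (g), z1 ↦ (f (w (g) (m)) (w (g) (m)))}


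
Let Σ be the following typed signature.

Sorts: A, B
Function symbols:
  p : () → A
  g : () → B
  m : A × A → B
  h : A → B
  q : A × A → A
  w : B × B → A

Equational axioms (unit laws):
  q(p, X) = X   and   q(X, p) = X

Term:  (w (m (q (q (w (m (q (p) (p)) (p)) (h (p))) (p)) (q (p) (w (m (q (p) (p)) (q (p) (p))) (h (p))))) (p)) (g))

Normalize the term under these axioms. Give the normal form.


1. (w (m (q (q (w (m (q (p) (p)) (p)) (h (p))) (p)) (q (p) (w (m (q (p) (p)) (q (p) (p))) (h (p))))) (p)) (g))  →  (w (m (q (w (m (q (p) (p)) (p)) (h (p))) (q (p) (w (m (q (p) (p)) (q (p) (p))) (h (p))))) (p)) (g))
2. (w (m (q (w (m (q (p) (p)) (p)) (h (p))) (q (p) (w (m (q (p) (p)) (q (p) (p))) (h (p))))) (p)) (g))  →  (w (m (q (w (m (p) (p)) (h (p))) (q (p) (w (m (q (p) (p)) (q (p) (p))) (h (p))))) (p)) (g))
3. (w (m (q (w (m (p) (p)) (h (p))) (q (p) (w (m (q (p) (p)) (q (p) (p))) (h (p))))) (p)) (g))  →  (w (m (q (w (m (p) (p)) (h (p))) (w (m (q (p) (p)) (q (p) (p))) (h (p)))) (p)) (g))
4. (w (m (q (w (m (p) (p)) (h (p))) (w (m (q (p) (p)) (q (p) (p))) (h (p)))) (p)) (g))  →  (w (m (q (w (m (p) (p)) (h (p))) (w (m (p) (q (p) (p))) (h (p)))) (p)) (g))
5. (w (m (q (w (m (p) (p)) (h (p))) (w (m (p) (q (p) (p))) (h (p)))) (p)) (g))  →  (w (m (q (w (m (p) (p)) (h (p))) (w (m (p) (p)) (h (p)))) (p)) (g))

normal form = (w (m (q (w (m (p) (p)) (h (p))) (w (m (p) (p)) (h (p)))) (p)) (g))


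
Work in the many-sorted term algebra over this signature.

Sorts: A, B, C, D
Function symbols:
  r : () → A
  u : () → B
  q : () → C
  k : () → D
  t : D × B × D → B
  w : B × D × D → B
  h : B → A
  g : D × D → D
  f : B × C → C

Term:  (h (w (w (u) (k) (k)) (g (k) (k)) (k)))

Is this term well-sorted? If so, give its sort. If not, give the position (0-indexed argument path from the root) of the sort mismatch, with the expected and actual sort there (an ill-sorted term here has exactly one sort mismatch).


      (u) : B
      (k) : D
      (k) : D
    (w (u) (k) (k)) : B
      (k) : D
      (k) : D
    (g (k) (k)) : D
    (k) : D
  (w (w (u) (k) (k)) (g (k) (k)) (k)) : B
(h (w (w (u) (k) (k)) (g (k) (k)) (k))) : A

well-sorted; sort = A


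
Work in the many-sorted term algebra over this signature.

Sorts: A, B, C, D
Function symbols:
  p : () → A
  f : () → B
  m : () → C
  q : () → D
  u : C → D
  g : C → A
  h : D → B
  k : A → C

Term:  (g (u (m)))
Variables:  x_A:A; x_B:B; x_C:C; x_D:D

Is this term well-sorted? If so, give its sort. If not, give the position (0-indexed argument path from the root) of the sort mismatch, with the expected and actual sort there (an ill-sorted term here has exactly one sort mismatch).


    (m) : C
  (u (m)) : D
(g (u (m))) : ✗ arg 0 at [0] has sort D, expected C

ill-sorted at position [0]: expected C, got D


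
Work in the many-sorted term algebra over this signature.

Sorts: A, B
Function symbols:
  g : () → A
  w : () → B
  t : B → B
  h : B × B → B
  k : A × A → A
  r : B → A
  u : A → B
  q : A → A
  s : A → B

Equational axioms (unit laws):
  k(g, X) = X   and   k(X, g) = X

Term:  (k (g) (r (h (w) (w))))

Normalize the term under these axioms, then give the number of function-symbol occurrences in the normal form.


size = 4

1. (k (g) (r (h (w) (w))))  →  (r (h (w) (w)))
normal form: (r (h (w) (w)))


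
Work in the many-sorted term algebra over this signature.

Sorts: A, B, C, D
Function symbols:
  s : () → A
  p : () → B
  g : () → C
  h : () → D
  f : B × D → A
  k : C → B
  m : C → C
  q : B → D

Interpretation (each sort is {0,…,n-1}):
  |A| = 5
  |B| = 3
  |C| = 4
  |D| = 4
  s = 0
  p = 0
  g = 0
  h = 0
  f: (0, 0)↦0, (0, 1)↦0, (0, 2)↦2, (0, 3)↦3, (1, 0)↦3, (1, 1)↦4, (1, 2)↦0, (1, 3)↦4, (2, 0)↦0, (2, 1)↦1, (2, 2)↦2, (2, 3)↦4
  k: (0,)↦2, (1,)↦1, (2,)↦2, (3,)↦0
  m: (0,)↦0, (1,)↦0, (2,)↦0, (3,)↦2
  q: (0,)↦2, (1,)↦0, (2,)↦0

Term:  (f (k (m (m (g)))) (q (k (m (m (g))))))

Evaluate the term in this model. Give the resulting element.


value = 0

  g = 0
  (m (g)) = m(0,) = 0
  (m (m (g))) = m(0,) = 0
  (k (m (m (g)))) = k(0,) = 2
  g = 0
  (m (g)) = m(0,) = 0
  (m (m (g))) = m(0,) = 0
  (k (m (m (g)))) = k(0,) = 2
  (q (k (m (m (g))))) = q(2,) = 0
  (f (k (m (m (g)))) (q (k (m (m (g)))))) = f(2, 0) = 0


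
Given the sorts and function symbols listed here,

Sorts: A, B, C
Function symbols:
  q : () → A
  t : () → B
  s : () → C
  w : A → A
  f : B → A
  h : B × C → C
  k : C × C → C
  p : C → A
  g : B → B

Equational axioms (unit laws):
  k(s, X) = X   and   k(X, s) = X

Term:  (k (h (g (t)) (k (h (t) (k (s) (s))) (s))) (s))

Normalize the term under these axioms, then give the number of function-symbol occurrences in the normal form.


1. (k (h (g (t)) (k (h (t) (k (s) (s))) (s))) (s))  →  (h (g (t)) (k (h (t) (k (s) (s))) (s)))
2. (h (g (t)) (k (h (t) (k (s) (s))) (s)))  →  (h (g (t)) (h (t) (k (s) (s))))
3. (h (g (t)) (h (t) (k (s) (s))))  →  (h (g (t)) (h (t) (s)))
normal form: (h (g (t)) (h (t) (s)))

size = 6


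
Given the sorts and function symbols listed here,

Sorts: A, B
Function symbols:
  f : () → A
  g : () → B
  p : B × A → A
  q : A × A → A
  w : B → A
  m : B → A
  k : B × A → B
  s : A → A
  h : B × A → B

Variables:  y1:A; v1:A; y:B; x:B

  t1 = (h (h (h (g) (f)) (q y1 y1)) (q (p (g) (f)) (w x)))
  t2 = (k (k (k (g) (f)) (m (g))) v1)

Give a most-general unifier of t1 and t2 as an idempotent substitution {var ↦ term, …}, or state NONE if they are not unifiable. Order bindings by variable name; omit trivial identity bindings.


head clash or occurs-check failure — not unifiable

NONE (not unifiable)


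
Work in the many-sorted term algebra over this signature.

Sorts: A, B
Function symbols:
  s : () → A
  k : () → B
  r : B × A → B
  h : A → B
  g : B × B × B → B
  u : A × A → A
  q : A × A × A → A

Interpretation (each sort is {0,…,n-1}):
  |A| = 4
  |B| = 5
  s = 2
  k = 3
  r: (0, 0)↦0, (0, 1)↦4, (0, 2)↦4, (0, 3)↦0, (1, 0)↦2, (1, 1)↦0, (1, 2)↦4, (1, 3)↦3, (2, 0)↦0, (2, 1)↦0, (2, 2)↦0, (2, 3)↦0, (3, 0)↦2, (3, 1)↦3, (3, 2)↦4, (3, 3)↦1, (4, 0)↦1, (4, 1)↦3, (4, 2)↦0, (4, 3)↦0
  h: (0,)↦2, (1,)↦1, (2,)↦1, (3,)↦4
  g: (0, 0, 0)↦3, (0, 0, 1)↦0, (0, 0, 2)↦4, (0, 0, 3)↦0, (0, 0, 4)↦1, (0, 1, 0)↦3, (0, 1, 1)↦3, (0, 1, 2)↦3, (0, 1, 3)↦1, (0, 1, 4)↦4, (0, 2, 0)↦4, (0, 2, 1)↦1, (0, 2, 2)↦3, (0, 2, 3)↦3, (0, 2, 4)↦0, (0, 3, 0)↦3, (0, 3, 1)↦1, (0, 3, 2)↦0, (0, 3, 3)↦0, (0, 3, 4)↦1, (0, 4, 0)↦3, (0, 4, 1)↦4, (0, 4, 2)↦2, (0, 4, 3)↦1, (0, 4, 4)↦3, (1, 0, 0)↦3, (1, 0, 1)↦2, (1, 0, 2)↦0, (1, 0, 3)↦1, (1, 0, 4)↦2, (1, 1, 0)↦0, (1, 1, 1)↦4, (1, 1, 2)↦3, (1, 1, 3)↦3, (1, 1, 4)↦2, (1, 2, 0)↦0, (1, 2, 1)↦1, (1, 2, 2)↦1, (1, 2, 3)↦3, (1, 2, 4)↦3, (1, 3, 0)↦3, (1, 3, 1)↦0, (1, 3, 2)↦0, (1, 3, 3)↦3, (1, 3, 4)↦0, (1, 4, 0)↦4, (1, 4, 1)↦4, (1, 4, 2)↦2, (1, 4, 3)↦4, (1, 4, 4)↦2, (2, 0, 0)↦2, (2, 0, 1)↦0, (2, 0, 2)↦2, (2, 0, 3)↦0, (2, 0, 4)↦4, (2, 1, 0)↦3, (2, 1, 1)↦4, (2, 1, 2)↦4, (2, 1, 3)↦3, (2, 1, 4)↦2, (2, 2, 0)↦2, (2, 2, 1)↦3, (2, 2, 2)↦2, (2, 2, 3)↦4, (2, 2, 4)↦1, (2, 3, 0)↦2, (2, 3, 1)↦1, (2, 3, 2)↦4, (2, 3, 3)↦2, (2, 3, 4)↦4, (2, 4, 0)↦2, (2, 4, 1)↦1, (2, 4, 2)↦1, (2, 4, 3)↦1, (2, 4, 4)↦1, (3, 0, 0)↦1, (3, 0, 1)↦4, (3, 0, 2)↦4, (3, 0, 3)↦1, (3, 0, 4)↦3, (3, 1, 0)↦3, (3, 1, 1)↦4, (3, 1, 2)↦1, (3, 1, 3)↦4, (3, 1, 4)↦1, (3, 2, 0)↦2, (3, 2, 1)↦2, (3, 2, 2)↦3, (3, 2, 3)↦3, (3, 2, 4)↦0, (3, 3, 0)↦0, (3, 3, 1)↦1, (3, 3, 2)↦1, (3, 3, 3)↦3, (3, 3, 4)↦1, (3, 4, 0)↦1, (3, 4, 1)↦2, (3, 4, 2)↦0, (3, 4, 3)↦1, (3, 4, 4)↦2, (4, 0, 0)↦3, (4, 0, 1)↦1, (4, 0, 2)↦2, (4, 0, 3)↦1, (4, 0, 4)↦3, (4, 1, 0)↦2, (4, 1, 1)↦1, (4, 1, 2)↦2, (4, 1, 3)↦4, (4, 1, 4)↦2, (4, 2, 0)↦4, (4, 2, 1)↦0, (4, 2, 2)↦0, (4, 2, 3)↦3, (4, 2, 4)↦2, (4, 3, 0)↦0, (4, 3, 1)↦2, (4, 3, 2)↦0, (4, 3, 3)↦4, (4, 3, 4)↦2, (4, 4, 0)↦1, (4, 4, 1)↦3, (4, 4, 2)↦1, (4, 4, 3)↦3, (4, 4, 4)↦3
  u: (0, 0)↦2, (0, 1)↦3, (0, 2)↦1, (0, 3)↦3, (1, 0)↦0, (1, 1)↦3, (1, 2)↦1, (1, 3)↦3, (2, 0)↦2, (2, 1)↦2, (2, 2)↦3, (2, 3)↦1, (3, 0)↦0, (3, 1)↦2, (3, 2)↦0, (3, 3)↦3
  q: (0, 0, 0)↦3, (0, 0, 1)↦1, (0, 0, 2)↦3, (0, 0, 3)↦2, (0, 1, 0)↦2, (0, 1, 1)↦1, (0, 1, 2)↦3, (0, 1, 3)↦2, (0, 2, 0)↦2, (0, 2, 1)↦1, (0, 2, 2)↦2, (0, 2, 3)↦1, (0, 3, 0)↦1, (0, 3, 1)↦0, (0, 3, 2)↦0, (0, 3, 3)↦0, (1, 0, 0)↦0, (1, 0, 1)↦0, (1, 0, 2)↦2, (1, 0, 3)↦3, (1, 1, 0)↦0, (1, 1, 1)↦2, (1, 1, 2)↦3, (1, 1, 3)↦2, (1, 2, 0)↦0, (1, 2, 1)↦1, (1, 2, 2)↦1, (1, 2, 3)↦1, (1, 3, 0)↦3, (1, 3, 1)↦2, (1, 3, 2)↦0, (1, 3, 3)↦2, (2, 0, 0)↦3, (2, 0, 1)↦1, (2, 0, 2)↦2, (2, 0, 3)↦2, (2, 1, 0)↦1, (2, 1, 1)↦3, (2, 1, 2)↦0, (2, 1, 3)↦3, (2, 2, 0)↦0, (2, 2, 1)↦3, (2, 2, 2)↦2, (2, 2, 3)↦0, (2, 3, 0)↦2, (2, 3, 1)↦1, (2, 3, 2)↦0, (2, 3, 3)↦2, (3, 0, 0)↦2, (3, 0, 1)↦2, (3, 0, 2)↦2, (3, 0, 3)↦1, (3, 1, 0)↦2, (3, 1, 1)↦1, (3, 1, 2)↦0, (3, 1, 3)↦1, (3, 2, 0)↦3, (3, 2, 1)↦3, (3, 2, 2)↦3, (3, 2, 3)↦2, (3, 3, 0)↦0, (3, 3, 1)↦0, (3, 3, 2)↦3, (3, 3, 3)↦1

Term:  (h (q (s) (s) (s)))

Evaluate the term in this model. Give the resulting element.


  s = 2
  s = 2
  s = 2
  (q (s) (s) (s)) = q(2, 2, 2) = 2
  (h (q (s) (s) (s))) = h(2,) = 1

value = 1


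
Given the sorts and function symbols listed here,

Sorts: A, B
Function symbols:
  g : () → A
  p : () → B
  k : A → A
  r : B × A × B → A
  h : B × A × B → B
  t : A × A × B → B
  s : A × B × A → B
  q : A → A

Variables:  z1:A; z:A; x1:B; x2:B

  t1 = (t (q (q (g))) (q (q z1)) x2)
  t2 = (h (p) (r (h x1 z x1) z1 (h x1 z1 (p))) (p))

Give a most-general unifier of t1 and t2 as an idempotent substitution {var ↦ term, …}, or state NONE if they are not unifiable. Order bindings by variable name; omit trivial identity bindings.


head clash or occurs-check failure — not unifiable

NONE (not unifiable)


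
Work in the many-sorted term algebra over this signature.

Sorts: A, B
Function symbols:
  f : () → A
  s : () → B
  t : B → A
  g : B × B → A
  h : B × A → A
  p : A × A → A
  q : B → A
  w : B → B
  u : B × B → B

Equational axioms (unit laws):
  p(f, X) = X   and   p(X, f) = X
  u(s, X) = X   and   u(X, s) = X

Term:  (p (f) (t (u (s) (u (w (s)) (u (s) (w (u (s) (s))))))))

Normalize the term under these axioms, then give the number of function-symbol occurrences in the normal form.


1. (p (f) (t (u (s) (u (w (s)) (u (s) (w (u (s) (s))))))))  →  (t (u (s) (u (w (s)) (u (s) (w (u (s) (s)))))))
2. (t (u (s) (u (w (s)) (u (s) (w (u (s) (s)))))))  →  (t (u (w (s)) (u (s) (w (u (s) (s))))))
3. (t (u (w (s)) (u (s) (w (u (s) (s))))))  →  (t (u (w (s)) (w (u (s) (s)))))
4. (t (u (w (s)) (w (u (s) (s)))))  →  (t (u (w (s)) (w (s))))
normal form: (t (u (w (s)) (w (s))))

size = 6


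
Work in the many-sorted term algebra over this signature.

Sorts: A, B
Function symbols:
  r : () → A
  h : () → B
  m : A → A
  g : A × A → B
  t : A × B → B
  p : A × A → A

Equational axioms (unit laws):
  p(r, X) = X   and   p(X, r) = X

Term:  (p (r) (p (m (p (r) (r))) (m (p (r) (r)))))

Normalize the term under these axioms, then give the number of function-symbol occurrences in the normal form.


1. (p (r) (p (m (p (r) (r))) (m (p (r) (r)))))  →  (p (m (p (r) (r))) (m (p (r) (r))))
2. (p (m (p (r) (r))) (m (p (r) (r))))  →  (p (m (r)) (m (p (r) (r))))
3. (p (m (r)) (m (p (r) (r))))  →  (p (m (r)) (m (r)))
normal form: (p (m (r)) (m (r)))

size = 5


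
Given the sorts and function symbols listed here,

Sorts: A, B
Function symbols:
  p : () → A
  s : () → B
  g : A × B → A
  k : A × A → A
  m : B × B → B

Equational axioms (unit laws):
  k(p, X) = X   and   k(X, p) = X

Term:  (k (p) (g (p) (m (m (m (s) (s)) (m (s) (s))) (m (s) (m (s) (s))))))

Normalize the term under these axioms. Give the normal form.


1. (k (p) (g (p) (m (m (m (s) (s)) (m (s) (s))) (m (s) (m (s) (s))))))  →  (g (p) (m (m (m (s) (s)) (m (s) (s))) (m (s) (m (s) (s)))))

normal form = (g (p) (m (m (m (s) (s)) (m (s) (s))) (m (s) (m (s) (s)))))


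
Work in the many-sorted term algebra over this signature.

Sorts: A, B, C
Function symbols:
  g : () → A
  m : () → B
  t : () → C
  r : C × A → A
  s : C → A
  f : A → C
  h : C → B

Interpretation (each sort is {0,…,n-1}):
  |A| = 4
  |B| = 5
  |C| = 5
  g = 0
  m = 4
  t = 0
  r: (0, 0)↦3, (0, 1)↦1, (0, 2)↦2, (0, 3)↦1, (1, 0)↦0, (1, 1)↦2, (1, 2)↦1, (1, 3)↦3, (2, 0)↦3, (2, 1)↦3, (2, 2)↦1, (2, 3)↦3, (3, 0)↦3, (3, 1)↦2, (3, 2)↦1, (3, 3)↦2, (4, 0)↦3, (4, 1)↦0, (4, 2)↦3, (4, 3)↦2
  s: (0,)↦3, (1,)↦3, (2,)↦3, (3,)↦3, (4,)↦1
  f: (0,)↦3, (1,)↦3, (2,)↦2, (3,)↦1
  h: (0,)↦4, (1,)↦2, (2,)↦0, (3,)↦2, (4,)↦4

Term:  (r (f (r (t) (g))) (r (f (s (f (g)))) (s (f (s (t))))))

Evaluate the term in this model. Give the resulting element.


  t = 0
  g = 0
  (r (t) (g)) = r(0, 0) = 3
  (f (r (t) (g))) = f(3,) = 1
  g = 0
  (f (g)) = f(0,) = 3
  (s (f (g))) = s(3,) = 3
  (f (s (f (g)))) = f(3,) = 1
  t = 0
  (s (t)) = s(0,) = 3
  (f (s (t))) = f(3,) = 1
  (s (f (s (t)))) = s(1,) = 3
  (r (f (s (f (g)))) (s (f (s (t))))) = r(1, 3) = 3
  (r (f (r (t) (g))) (r (f (s (f (g)))) (s (f (s (t)))))) = r(1, 3) = 3

value = 3


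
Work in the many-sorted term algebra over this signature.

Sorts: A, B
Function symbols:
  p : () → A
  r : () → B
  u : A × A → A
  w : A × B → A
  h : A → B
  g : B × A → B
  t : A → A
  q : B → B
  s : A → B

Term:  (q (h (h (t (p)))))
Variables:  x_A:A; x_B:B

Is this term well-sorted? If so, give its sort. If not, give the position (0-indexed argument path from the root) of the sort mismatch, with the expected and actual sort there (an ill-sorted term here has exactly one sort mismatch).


ill-sorted at position [0, 0]: expected A, got B

        (p) : A
      (t (p)) : A
    (h (t (p))) : B
  (h (h (t (p)))) : ✗ arg 0 at [0, 0] has sort B, expected A


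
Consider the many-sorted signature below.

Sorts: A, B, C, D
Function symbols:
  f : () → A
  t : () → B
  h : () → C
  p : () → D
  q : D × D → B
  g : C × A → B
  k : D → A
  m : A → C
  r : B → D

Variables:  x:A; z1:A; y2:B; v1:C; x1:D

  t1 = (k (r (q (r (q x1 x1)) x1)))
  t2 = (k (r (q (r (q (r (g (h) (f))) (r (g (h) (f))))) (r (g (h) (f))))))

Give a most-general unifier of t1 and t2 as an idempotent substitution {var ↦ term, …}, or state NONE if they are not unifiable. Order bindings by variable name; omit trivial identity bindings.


{x1 ↦ (r (g (h) (f)))}


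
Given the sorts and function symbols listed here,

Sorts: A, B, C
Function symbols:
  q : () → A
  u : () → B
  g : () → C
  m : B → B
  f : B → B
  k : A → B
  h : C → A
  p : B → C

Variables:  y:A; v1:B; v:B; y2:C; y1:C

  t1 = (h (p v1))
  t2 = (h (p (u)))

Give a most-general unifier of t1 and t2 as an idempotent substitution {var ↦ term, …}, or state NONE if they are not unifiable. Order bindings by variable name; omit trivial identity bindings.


{v1 ↦ (u)}


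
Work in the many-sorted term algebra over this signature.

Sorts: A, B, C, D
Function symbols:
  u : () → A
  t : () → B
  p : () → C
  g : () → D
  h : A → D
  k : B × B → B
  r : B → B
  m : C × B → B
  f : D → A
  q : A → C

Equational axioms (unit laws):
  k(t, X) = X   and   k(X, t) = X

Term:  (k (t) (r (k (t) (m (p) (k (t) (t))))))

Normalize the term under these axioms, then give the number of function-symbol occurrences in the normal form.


1. (k (t) (r (k (t) (m (p) (k (t) (t))))))  →  (r (k (t) (m (p) (k (t) (t)))))
2. (r (k (t) (m (p) (k (t) (t)))))  →  (r (m (p) (k (t) (t))))
3. (r (m (p) (k (t) (t))))  →  (r (m (p) (t)))
normal form: (r (m (p) (t)))

size = 4


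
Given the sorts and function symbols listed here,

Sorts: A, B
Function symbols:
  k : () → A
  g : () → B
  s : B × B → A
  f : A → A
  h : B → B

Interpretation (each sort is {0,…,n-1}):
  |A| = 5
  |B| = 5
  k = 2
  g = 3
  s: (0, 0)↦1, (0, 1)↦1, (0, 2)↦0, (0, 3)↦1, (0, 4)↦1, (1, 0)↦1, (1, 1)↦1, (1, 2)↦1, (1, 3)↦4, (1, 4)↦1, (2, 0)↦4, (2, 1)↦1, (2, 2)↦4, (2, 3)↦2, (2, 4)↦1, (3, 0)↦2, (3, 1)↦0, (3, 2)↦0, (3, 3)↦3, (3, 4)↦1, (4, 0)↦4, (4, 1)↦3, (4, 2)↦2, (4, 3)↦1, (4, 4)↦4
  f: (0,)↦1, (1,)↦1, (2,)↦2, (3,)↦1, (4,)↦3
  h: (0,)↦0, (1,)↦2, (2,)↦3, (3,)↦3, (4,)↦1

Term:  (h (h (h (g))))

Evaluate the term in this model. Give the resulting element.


value = 3

  g = 3
  (h (g)) = h(3,) = 3
  (h (h (g))) = h(3,) = 3
  (h (h (h (g)))) = h(3,) = 3


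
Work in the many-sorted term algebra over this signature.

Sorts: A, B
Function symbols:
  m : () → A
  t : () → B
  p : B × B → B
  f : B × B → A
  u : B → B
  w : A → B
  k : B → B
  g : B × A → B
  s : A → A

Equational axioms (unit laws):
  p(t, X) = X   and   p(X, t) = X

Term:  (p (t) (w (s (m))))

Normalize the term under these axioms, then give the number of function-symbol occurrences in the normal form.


size = 3

1. (p (t) (w (s (m))))  →  (w (s (m)))
normal form: (w (s (m)))


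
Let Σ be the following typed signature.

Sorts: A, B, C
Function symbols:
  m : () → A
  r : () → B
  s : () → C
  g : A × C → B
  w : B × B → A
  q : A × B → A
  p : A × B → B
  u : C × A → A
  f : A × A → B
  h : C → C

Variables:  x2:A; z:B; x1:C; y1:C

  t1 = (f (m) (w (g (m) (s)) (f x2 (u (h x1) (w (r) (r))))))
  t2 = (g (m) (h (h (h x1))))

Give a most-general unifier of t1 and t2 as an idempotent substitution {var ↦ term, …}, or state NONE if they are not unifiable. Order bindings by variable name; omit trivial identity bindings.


NONE (not unifiable)

head clash or occurs-check failure — not unifiable


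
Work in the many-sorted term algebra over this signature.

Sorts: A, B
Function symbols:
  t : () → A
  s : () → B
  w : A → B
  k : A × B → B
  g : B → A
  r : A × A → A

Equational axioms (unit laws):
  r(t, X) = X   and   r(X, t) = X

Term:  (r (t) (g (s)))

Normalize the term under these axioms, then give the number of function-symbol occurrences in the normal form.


1. (r (t) (g (s)))  →  (g (s))
normal form: (g (s))

size = 2


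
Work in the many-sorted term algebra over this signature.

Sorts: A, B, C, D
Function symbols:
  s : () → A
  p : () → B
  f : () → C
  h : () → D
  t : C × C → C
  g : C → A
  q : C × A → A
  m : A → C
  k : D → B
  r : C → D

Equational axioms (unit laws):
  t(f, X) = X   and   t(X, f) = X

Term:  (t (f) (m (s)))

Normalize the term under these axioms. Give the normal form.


1. (t (f) (m (s)))  →  (m (s))

normal form = (m (s))


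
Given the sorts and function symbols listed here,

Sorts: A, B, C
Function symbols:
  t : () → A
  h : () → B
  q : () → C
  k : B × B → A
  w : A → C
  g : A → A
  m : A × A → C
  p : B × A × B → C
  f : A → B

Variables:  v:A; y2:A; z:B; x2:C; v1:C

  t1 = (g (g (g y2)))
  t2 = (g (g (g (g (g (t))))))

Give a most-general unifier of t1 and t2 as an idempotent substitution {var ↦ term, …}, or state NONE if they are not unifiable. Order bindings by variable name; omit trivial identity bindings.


{y2 ↦ (g (g (t)))}
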